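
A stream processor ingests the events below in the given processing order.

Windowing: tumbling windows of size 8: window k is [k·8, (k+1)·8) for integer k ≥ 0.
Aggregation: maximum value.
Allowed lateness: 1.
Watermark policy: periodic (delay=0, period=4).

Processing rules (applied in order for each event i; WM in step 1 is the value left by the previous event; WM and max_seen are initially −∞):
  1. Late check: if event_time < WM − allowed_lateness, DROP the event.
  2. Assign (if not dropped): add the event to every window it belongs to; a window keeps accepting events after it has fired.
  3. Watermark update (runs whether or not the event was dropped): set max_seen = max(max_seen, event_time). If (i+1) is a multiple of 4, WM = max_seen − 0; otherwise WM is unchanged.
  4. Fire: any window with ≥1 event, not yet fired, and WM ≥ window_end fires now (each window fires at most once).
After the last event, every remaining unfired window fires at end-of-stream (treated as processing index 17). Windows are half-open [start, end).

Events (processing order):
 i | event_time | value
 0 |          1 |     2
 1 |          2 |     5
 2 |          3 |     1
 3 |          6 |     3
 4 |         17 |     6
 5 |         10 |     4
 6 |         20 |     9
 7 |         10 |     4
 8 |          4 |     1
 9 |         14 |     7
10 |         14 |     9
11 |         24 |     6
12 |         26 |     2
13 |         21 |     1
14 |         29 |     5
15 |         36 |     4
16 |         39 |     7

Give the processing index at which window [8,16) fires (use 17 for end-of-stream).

7

i=0 t=1 v=2: → [0,8); WM=−∞
i=1 t=2 v=5: → [0,8); WM=−∞
i=2 t=3 v=1: → [0,8); WM=−∞
i=3 t=6 v=3: → [0,8); WM=6
i=4 t=17 v=6: → [16,24); WM=6
i=5 t=10 v=4: → [8,16); WM=6
i=6 t=20 v=9: → [16,24); WM=6
i=7 t=10 v=4: → [8,16); WM=20; [0,8) fires=5 [8,16) fires=4
i=8 t=4 v=1: DROP (t<20-1); WM=20
i=9 t=14 v=7: DROP (t<20-1); WM=20
i=10 t=14 v=9: DROP (t<20-1); WM=20
i=11 t=24 v=6: → [24,32); WM=24; [16,24) fires=9
i=12 t=26 v=2: → [24,32); WM=24
i=13 t=21 v=1: DROP (t<24-1); WM=24
i=14 t=29 v=5: → [24,32); WM=24
i=15 t=36 v=4: → [32,40); WM=36; [24,32) fires=6
i=16 t=39 v=7: → [32,40); WM=36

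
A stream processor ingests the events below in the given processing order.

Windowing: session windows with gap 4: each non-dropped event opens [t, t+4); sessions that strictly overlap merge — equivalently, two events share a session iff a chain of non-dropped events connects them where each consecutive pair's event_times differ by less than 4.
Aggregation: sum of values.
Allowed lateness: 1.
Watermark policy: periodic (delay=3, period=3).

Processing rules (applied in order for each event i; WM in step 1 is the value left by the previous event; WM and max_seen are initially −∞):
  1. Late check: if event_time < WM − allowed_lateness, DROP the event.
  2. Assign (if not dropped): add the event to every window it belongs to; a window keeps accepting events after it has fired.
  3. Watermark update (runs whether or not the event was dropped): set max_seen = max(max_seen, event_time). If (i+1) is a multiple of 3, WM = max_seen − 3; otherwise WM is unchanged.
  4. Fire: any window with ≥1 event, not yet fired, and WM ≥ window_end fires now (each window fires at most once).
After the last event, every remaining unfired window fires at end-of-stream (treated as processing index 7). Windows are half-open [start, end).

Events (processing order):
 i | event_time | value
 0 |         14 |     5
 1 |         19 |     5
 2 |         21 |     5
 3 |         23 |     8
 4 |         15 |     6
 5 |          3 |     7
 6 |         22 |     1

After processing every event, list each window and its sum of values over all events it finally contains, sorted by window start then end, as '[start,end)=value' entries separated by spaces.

i=0 t=14 v=5: → [14,18); WM=−∞
i=1 t=19 v=5: → [19,23); WM=−∞
i=2 t=21 v=5: → [19,25); WM=18
i=3 t=23 v=8: → [19,27); WM=18
i=4 t=15 v=6: DROP (t<18-1); WM=18
i=5 t=3 v=7: DROP (t<18-1); WM=20
i=6 t=22 v=1: → [19,27); WM=20

[14,18)=5 [19,27)=19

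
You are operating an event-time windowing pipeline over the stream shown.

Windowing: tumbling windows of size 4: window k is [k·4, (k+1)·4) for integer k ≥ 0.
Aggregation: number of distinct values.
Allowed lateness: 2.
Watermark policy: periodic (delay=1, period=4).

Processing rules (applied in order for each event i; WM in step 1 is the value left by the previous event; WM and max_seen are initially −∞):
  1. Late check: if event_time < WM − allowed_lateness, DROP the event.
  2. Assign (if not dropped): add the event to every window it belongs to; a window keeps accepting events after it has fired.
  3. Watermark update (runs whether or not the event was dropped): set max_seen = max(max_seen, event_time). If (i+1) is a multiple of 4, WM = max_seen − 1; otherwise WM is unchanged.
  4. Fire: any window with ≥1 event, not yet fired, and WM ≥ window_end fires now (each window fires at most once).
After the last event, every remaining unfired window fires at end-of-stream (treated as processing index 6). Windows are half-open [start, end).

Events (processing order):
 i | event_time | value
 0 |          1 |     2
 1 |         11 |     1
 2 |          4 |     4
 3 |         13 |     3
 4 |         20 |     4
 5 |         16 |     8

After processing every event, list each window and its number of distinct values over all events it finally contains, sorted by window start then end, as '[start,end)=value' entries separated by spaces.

[0,4)=1 [4,8)=1 [8,12)=1 [12,16)=1 [16,20)=1 [20,24)=1

i=0 t=1 v=2: → [0,4); WM=−∞
i=1 t=11 v=1: → [8,12); WM=−∞
i=2 t=4 v=4: → [4,8); WM=−∞
i=3 t=13 v=3: → [12,16); WM=12; [0,4) fires=1 [4,8) fires=1 [8,12) fires=1
i=4 t=20 v=4: → [20,24); WM=12
i=5 t=16 v=8: → [16,20); WM=12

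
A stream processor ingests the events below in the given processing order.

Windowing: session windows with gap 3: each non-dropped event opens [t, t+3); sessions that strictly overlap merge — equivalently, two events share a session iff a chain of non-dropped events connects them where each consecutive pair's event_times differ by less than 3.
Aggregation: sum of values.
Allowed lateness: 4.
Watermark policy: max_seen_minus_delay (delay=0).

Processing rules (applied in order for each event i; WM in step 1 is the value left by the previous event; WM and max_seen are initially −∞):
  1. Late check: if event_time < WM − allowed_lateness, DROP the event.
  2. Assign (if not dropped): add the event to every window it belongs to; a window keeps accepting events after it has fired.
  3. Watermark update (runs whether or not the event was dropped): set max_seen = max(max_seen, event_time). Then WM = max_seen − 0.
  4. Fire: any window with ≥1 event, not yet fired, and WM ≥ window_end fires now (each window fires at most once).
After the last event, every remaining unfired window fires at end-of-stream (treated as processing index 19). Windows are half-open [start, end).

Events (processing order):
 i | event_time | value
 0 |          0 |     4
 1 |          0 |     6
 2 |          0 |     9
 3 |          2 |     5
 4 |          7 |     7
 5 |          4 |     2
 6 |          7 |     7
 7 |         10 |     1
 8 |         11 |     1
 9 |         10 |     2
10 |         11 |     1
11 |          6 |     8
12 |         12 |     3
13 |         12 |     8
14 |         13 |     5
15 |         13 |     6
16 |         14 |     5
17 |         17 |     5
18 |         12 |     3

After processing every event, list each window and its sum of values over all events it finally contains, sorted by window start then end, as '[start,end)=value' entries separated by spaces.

i=0 t=0 v=4: → [0,3); WM=0
i=1 t=0 v=6: → [0,3); WM=0
i=2 t=0 v=9: → [0,3); WM=0
i=3 t=2 v=5: → [0,5); WM=2
i=4 t=7 v=7: → [7,10); WM=7
i=5 t=4 v=2: → [0,7); WM=7
i=6 t=7 v=7: → [7,10); WM=7
i=7 t=10 v=1: → [10,13); WM=10
i=8 t=11 v=1: → [10,14); WM=11
i=9 t=10 v=2: → [10,14); WM=11
i=10 t=11 v=1: → [10,14); WM=11
i=11 t=6 v=8: DROP (t<11-4); WM=11
i=12 t=12 v=3: → [10,15); WM=12
i=13 t=12 v=8: → [10,15); WM=12
i=14 t=13 v=5: → [10,16); WM=13
i=15 t=13 v=6: → [10,16); WM=13
i=16 t=14 v=5: → [10,17); WM=14
i=17 t=17 v=5: → [17,20); WM=17
i=18 t=12 v=3: DROP (t<17-4); WM=17

[0,7)=26 [7,10)=14 [10,17)=32 [17,20)=5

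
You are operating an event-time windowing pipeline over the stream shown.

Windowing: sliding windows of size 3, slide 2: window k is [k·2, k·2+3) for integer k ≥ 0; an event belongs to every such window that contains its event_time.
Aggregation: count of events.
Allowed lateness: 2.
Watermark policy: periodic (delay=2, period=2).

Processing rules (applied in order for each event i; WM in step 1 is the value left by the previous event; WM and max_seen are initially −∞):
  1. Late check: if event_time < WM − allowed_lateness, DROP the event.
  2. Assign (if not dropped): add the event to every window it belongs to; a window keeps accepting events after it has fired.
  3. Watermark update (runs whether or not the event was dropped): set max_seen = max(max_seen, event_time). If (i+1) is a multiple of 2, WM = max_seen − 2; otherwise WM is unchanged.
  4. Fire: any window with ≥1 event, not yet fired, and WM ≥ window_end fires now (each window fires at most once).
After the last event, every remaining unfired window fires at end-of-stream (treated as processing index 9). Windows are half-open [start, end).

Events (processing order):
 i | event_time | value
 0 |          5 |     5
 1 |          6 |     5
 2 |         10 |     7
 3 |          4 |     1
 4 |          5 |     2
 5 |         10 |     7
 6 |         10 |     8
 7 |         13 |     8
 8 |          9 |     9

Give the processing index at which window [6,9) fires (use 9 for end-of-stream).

i=0 t=5 v=5: → [4,7); WM=−∞
i=1 t=6 v=5: → [6,9),[4,7); WM=4
i=2 t=10 v=7: → [10,13),[8,11); WM=4
i=3 t=4 v=1: → [4,7),[2,5); WM=8; [2,5) fires=1 [4,7) fires=3
i=4 t=5 v=2: DROP (t<8-2); WM=8
i=5 t=10 v=7: → [10,13),[8,11); WM=8
i=6 t=10 v=8: → [10,13),[8,11); WM=8
i=7 t=13 v=8: → [12,15); WM=11; [6,9) fires=1 [8,11) fires=3
i=8 t=9 v=9: → [8,11); WM=11

7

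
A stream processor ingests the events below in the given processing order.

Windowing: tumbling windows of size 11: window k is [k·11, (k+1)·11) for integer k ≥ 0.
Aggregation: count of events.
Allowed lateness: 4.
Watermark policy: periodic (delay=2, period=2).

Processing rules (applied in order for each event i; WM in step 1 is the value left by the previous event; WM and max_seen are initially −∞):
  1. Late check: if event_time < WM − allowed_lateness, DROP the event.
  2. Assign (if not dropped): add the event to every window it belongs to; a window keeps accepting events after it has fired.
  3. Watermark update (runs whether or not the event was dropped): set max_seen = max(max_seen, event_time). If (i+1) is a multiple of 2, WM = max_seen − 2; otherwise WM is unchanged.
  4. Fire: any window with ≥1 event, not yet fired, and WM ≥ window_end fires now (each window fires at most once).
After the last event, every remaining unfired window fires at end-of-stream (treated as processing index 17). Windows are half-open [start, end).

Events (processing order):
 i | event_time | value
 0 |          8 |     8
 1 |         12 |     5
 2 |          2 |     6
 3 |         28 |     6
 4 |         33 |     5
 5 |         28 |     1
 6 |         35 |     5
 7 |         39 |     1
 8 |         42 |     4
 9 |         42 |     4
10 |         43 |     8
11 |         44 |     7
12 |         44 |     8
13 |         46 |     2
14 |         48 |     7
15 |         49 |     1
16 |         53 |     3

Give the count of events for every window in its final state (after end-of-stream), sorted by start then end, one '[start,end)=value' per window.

[0,11)=1 [11,22)=1 [22,33)=2 [33,44)=6 [44,55)=6

i=0 t=8 v=8: → [0,11); WM=−∞
i=1 t=12 v=5: → [11,22); WM=10
i=2 t=2 v=6: DROP (t<10-4); WM=10
i=3 t=28 v=6: → [22,33); WM=26; [0,11) fires=1 [11,22) fires=1
i=4 t=33 v=5: → [33,44); WM=26
i=5 t=28 v=1: → [22,33); WM=31
i=6 t=35 v=5: → [33,44); WM=31
i=7 t=39 v=1: → [33,44); WM=37; [22,33) fires=2
i=8 t=42 v=4: → [33,44); WM=37
i=9 t=42 v=4: → [33,44); WM=40
i=10 t=43 v=8: → [33,44); WM=40
i=11 t=44 v=7: → [44,55); WM=42
i=12 t=44 v=8: → [44,55); WM=42
i=13 t=46 v=2: → [44,55); WM=44; [33,44) fires=6
i=14 t=48 v=7: → [44,55); WM=44
i=15 t=49 v=1: → [44,55); WM=47
i=16 t=53 v=3: → [44,55); WM=47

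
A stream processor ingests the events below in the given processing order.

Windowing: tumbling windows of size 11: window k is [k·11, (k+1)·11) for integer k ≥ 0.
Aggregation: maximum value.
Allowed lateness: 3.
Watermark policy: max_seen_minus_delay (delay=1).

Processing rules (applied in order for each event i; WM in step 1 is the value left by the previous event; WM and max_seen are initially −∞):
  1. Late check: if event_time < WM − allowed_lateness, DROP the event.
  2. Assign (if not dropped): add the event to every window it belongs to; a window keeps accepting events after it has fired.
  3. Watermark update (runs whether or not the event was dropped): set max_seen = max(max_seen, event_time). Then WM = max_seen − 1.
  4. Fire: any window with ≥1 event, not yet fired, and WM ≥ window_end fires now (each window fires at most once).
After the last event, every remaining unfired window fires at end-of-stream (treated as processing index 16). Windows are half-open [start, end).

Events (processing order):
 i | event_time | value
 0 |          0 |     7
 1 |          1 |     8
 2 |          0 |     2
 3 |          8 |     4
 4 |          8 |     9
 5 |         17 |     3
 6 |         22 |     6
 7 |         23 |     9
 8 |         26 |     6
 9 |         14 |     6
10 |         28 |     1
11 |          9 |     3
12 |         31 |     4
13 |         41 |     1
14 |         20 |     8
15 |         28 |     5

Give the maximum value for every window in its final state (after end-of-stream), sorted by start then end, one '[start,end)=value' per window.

i=0 t=0 v=7: → [0,11); WM=-1
i=1 t=1 v=8: → [0,11); WM=0
i=2 t=0 v=2: → [0,11); WM=0
i=3 t=8 v=4: → [0,11); WM=7
i=4 t=8 v=9: → [0,11); WM=7
i=5 t=17 v=3: → [11,22); WM=16; [0,11) fires=9
i=6 t=22 v=6: → [22,33); WM=21
i=7 t=23 v=9: → [22,33); WM=22; [11,22) fires=3
i=8 t=26 v=6: → [22,33); WM=25
i=9 t=14 v=6: DROP (t<25-3); WM=25
i=10 t=28 v=1: → [22,33); WM=27
i=11 t=9 v=3: DROP (t<27-3); WM=27
i=12 t=31 v=4: → [22,33); WM=30
i=13 t=41 v=1: → [33,44); WM=40; [22,33) fires=9
i=14 t=20 v=8: DROP (t<40-3); WM=40
i=15 t=28 v=5: DROP (t<40-3); WM=40

[0,11)=9 [11,22)=3 [22,33)=9 [33,44)=1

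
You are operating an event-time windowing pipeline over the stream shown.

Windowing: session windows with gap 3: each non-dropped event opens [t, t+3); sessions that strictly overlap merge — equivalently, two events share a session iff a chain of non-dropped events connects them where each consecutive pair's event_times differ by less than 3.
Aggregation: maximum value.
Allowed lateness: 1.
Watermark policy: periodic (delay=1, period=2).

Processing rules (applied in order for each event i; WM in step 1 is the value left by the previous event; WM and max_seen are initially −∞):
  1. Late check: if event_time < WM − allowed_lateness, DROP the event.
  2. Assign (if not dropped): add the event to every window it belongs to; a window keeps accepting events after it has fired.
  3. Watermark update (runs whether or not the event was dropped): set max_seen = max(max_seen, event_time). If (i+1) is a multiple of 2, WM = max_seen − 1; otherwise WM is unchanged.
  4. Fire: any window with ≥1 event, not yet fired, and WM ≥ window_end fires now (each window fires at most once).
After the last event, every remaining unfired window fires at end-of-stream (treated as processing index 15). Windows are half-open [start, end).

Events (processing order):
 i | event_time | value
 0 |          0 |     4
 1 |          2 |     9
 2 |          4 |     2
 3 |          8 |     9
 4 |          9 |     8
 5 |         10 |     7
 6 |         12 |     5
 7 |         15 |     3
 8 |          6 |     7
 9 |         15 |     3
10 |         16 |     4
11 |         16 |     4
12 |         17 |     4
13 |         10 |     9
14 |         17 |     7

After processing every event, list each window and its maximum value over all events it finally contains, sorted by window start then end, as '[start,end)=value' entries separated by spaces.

[0,7)=9 [8,15)=9 [15,20)=7

i=0 t=0 v=4: → [0,3); WM=−∞
i=1 t=2 v=9: → [0,5); WM=1
i=2 t=4 v=2: → [0,7); WM=1
i=3 t=8 v=9: → [8,11); WM=7
i=4 t=9 v=8: → [8,12); WM=7
i=5 t=10 v=7: → [8,13); WM=9
i=6 t=12 v=5: → [8,15); WM=9
i=7 t=15 v=3: → [15,18); WM=14
i=8 t=6 v=7: DROP (t<14-1); WM=14
i=9 t=15 v=3: → [15,18); WM=14
i=10 t=16 v=4: → [15,19); WM=14
i=11 t=16 v=4: → [15,19); WM=15
i=12 t=17 v=4: → [15,20); WM=15
i=13 t=10 v=9: DROP (t<15-1); WM=16
i=14 t=17 v=7: → [15,20); WM=16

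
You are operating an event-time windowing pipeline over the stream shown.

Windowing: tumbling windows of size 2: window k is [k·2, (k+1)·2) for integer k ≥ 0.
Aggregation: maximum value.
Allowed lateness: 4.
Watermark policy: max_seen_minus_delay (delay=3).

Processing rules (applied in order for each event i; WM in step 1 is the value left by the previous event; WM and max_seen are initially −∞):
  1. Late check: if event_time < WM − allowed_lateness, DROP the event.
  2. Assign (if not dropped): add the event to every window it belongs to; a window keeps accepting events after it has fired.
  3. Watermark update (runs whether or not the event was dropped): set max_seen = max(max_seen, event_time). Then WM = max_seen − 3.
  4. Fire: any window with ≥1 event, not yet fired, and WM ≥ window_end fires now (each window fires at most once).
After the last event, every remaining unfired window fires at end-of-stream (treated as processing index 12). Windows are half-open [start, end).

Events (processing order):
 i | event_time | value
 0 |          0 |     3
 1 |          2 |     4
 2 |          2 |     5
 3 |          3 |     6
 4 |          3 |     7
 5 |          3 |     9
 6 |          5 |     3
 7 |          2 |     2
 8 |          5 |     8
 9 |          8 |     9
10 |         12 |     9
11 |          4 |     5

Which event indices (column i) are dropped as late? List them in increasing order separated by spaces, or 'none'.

11

i=0 t=0 v=3: → [0,2); WM=-3
i=1 t=2 v=4: → [2,4); WM=-1
i=2 t=2 v=5: → [2,4); WM=-1
i=3 t=3 v=6: → [2,4); WM=0
i=4 t=3 v=7: → [2,4); WM=0
i=5 t=3 v=9: → [2,4); WM=0
i=6 t=5 v=3: → [4,6); WM=2; [0,2) fires=3
i=7 t=2 v=2: → [2,4); WM=2
i=8 t=5 v=8: → [4,6); WM=2
i=9 t=8 v=9: → [8,10); WM=5; [2,4) fires=9
i=10 t=12 v=9: → [12,14); WM=9; [4,6) fires=8
i=11 t=4 v=5: DROP (t<9-4); WM=9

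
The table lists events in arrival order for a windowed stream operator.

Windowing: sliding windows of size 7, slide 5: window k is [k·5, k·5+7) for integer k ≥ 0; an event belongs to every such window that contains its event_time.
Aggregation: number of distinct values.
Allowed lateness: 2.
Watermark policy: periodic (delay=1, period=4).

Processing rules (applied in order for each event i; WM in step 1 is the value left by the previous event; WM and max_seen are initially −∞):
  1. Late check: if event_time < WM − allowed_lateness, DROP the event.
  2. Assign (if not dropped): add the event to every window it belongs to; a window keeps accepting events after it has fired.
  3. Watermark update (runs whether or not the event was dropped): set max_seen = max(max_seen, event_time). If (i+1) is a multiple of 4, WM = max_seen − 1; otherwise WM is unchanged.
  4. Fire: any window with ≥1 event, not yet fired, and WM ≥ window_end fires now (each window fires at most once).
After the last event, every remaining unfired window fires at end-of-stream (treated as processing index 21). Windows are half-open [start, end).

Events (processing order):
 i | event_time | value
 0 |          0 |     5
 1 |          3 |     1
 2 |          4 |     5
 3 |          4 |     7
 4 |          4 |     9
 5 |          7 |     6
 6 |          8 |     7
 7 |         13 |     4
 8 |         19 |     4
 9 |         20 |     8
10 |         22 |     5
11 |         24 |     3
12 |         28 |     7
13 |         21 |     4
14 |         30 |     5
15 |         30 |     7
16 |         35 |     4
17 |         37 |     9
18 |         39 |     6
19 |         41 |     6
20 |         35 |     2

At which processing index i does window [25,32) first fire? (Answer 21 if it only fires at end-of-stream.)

19

i=0 t=0 v=5: → [0,7); WM=−∞
i=1 t=3 v=1: → [0,7); WM=−∞
i=2 t=4 v=5: → [0,7); WM=−∞
i=3 t=4 v=7: → [0,7); WM=3
i=4 t=4 v=9: → [0,7); WM=3
i=5 t=7 v=6: → [5,12); WM=3
i=6 t=8 v=7: → [5,12); WM=3
i=7 t=13 v=4: → [10,17); WM=12; [0,7) fires=4 [5,12) fires=2
i=8 t=19 v=4: → [15,22); WM=12
i=9 t=20 v=8: → [20,27),[15,22); WM=12
i=10 t=22 v=5: → [20,27); WM=12
i=11 t=24 v=3: → [20,27); WM=23; [10,17) fires=1 [15,22) fires=2
i=12 t=28 v=7: → [25,32); WM=23
i=13 t=21 v=4: → [20,27),[15,22); WM=23
i=14 t=30 v=5: → [30,37),[25,32); WM=23
i=15 t=30 v=7: → [30,37),[25,32); WM=29; [20,27) fires=4
i=16 t=35 v=4: → [35,42),[30,37); WM=29
i=17 t=37 v=9: → [35,42); WM=29
i=18 t=39 v=6: → [35,42); WM=29
i=19 t=41 v=6: → [40,47),[35,42); WM=40; [25,32) fires=2 [30,37) fires=3
i=20 t=35 v=2: DROP (t<40-2); WM=40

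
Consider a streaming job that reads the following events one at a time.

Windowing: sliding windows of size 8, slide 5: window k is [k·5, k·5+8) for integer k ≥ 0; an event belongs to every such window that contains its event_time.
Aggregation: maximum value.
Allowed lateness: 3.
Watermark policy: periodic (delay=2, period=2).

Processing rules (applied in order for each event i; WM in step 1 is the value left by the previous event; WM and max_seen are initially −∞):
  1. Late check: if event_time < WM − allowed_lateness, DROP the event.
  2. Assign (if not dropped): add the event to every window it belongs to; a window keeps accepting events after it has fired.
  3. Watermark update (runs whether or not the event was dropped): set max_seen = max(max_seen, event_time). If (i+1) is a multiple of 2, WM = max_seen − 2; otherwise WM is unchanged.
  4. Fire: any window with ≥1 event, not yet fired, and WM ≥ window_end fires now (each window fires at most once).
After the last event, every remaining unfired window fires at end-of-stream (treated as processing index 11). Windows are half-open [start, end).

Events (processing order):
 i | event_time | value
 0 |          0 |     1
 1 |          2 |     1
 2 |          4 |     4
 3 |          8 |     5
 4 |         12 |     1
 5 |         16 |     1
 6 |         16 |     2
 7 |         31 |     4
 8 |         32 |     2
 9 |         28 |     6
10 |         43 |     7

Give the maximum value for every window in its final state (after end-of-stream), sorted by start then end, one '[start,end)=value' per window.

i=0 t=0 v=1: → [0,8); WM=−∞
i=1 t=2 v=1: → [0,8); WM=0
i=2 t=4 v=4: → [0,8); WM=0
i=3 t=8 v=5: → [5,13); WM=6
i=4 t=12 v=1: → [10,18),[5,13); WM=6
i=5 t=16 v=1: → [15,23),[10,18); WM=14; [0,8) fires=4 [5,13) fires=5
i=6 t=16 v=2: → [15,23),[10,18); WM=14
i=7 t=31 v=4: → [30,38),[25,33); WM=29; [10,18) fires=2 [15,23) fires=2
i=8 t=32 v=2: → [30,38),[25,33); WM=29
i=9 t=28 v=6: → [25,33); WM=30
i=10 t=43 v=7: → [40,48); WM=30

[0,8)=4 [5,13)=5 [10,18)=2 [15,23)=2 [25,33)=6 [30,38)=4 [40,48)=7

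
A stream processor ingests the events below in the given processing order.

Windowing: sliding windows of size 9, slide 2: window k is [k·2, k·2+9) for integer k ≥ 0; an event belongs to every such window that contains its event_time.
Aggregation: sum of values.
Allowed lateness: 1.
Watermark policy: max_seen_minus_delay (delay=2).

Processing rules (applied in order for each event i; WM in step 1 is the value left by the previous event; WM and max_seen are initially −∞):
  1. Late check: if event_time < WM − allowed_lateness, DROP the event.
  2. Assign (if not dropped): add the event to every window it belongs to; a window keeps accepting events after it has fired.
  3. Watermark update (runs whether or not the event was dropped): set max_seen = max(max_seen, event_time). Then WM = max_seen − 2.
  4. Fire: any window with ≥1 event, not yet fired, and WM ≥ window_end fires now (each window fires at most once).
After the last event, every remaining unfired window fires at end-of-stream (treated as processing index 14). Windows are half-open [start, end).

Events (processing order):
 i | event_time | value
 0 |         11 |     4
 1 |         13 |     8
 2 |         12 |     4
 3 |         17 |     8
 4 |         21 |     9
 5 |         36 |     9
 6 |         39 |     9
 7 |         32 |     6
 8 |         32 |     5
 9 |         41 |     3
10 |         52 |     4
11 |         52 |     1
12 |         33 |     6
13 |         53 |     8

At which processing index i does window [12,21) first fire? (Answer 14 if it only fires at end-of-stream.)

5

i=0 t=11 v=4: → [10,19),[8,17),[6,15),[4,13); WM=9
i=1 t=13 v=8: → [12,21),[10,19),[8,17),[6,15); WM=11
i=2 t=12 v=4: → [12,21),[10,19),[8,17),[6,15),[4,13); WM=11
i=3 t=17 v=8: → [16,25),[14,23),[12,21),[10,19); WM=15; [4,13) fires=8 [6,15) fires=16
i=4 t=21 v=9: → [20,29),[18,27),[16,25),[14,23); WM=19; [8,17) fires=16 [10,19) fires=24
i=5 t=36 v=9: → [36,45),[34,43),[32,41),[30,39),[28,37); WM=34; [12,21) fires=20 [14,23) fires=17 [16,25) fires=17 [18,27) fires=9 [20,29) fires=9
i=6 t=39 v=9: → [38,47),[36,45),[34,43),[32,41); WM=37; [28,37) fires=9
i=7 t=32 v=6: DROP (t<37-1); WM=37
i=8 t=32 v=5: DROP (t<37-1); WM=37
i=9 t=41 v=3: → [40,49),[38,47),[36,45),[34,43); WM=39; [30,39) fires=9
i=10 t=52 v=4: → [52,61),[50,59),[48,57),[46,55),[44,53); WM=50; [32,41) fires=18 [34,43) fires=21 [36,45) fires=21 [38,47) fires=12 [40,49) fires=3
i=11 t=52 v=1: → [52,61),[50,59),[48,57),[46,55),[44,53); WM=50
i=12 t=33 v=6: DROP (t<50-1); WM=50
i=13 t=53 v=8: → [52,61),[50,59),[48,57),[46,55); WM=51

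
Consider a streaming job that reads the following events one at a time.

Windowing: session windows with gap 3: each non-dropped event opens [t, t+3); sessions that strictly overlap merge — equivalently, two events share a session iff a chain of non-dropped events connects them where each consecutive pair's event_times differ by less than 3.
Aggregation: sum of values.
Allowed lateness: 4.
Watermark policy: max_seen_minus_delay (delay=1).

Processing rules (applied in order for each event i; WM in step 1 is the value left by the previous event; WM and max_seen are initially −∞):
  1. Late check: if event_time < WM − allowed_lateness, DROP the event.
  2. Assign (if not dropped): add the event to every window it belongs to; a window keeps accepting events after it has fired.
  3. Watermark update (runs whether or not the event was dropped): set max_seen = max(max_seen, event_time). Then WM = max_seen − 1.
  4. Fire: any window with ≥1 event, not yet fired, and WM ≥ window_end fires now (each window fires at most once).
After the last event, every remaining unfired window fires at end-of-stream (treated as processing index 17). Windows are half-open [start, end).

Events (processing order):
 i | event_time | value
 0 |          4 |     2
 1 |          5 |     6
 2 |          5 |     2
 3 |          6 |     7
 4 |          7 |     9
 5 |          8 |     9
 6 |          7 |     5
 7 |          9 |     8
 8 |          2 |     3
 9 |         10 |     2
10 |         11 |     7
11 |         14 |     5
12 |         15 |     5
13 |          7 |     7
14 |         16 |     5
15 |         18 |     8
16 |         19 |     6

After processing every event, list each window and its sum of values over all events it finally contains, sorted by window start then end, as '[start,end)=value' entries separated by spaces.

i=0 t=4 v=2: → [4,7); WM=3
i=1 t=5 v=6: → [4,8); WM=4
i=2 t=5 v=2: → [4,8); WM=4
i=3 t=6 v=7: → [4,9); WM=5
i=4 t=7 v=9: → [4,10); WM=6
i=5 t=8 v=9: → [4,11); WM=7
i=6 t=7 v=5: → [4,11); WM=7
i=7 t=9 v=8: → [4,12); WM=8
i=8 t=2 v=3: DROP (t<8-4); WM=8
i=9 t=10 v=2: → [4,13); WM=9
i=10 t=11 v=7: → [4,14); WM=10
i=11 t=14 v=5: → [14,17); WM=13
i=12 t=15 v=5: → [14,18); WM=14
i=13 t=7 v=7: DROP (t<14-4); WM=14
i=14 t=16 v=5: → [14,19); WM=15
i=15 t=18 v=8: → [14,21); WM=17
i=16 t=19 v=6: → [14,22); WM=18

[4,14)=57 [14,22)=29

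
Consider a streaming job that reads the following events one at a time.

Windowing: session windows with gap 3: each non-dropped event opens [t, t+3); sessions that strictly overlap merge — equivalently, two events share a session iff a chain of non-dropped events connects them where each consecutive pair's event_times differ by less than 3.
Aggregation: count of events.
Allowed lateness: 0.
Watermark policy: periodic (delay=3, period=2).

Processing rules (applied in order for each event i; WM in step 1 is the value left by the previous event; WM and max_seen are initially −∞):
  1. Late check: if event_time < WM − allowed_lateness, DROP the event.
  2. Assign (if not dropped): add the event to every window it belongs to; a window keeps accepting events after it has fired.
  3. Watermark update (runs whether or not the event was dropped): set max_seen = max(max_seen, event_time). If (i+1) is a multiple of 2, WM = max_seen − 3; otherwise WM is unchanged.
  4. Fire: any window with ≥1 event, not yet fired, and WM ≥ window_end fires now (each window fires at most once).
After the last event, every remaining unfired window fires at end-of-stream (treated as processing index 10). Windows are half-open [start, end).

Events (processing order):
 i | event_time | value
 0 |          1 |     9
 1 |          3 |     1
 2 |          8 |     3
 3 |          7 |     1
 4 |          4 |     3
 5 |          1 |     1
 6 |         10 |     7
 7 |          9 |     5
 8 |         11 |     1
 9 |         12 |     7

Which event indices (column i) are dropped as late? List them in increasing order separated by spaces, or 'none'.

4 5

i=0 t=1 v=9: → [1,4); WM=−∞
i=1 t=3 v=1: → [1,6); WM=0
i=2 t=8 v=3: → [8,11); WM=0
i=3 t=7 v=1: → [7,11); WM=5
i=4 t=4 v=3: DROP (t<5-0); WM=5
i=5 t=1 v=1: DROP (t<5-0); WM=5
i=6 t=10 v=7: → [7,13); WM=5
i=7 t=9 v=5: → [7,13); WM=7
i=8 t=11 v=1: → [7,14); WM=7
i=9 t=12 v=7: → [7,15); WM=9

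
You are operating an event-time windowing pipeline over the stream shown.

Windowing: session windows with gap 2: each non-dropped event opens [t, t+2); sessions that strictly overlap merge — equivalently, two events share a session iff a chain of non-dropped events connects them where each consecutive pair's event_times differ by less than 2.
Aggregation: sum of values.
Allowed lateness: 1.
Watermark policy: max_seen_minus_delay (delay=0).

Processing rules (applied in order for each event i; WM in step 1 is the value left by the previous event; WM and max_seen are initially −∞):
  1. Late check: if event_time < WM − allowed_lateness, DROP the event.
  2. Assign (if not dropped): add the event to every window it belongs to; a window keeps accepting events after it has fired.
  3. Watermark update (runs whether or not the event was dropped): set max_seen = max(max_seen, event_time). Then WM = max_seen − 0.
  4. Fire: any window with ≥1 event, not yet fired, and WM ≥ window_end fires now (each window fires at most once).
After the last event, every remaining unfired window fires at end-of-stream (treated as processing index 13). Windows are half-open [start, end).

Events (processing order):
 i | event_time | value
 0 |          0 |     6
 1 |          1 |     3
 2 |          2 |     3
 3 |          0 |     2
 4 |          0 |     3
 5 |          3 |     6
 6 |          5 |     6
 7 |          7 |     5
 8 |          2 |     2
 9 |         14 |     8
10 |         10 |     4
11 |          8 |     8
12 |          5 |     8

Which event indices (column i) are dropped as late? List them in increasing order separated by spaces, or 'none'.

3 4 8 10 11 12

i=0 t=0 v=6: → [0,2); WM=0
i=1 t=1 v=3: → [0,3); WM=1
i=2 t=2 v=3: → [0,4); WM=2
i=3 t=0 v=2: DROP (t<2-1); WM=2
i=4 t=0 v=3: DROP (t<2-1); WM=2
i=5 t=3 v=6: → [0,5); WM=3
i=6 t=5 v=6: → [5,7); WM=5
i=7 t=7 v=5: → [7,9); WM=7
i=8 t=2 v=2: DROP (t<7-1); WM=7
i=9 t=14 v=8: → [14,16); WM=14
i=10 t=10 v=4: DROP (t<14-1); WM=14
i=11 t=8 v=8: DROP (t<14-1); WM=14
i=12 t=5 v=8: DROP (t<14-1); WM=14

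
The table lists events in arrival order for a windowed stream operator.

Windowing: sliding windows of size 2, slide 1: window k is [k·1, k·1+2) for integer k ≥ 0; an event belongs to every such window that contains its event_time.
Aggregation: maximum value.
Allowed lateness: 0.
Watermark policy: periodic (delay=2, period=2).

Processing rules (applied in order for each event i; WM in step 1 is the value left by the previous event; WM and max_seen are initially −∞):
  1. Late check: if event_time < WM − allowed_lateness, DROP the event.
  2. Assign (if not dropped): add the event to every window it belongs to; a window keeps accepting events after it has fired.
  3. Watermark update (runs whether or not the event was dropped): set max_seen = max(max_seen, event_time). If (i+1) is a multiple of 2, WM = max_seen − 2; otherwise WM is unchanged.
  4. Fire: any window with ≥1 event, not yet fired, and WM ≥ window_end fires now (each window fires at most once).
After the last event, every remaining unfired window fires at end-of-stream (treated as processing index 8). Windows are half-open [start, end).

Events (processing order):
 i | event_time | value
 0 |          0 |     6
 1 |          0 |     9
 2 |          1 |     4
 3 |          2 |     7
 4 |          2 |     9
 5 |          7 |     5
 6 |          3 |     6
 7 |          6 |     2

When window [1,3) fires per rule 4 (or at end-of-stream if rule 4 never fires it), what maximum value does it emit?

9

i=0 t=0 v=6: → [0,2); WM=−∞
i=1 t=0 v=9: → [0,2); WM=-2
i=2 t=1 v=4: → [1,3),[0,2); WM=-2
i=3 t=2 v=7: → [2,4),[1,3); WM=0
i=4 t=2 v=9: → [2,4),[1,3); WM=0
i=5 t=7 v=5: → [7,9),[6,8); WM=5; [0,2) fires=9 [1,3) fires=9 [2,4) fires=9
i=6 t=3 v=6: DROP (t<5-0); WM=5
i=7 t=6 v=2: → [6,8),[5,7); WM=5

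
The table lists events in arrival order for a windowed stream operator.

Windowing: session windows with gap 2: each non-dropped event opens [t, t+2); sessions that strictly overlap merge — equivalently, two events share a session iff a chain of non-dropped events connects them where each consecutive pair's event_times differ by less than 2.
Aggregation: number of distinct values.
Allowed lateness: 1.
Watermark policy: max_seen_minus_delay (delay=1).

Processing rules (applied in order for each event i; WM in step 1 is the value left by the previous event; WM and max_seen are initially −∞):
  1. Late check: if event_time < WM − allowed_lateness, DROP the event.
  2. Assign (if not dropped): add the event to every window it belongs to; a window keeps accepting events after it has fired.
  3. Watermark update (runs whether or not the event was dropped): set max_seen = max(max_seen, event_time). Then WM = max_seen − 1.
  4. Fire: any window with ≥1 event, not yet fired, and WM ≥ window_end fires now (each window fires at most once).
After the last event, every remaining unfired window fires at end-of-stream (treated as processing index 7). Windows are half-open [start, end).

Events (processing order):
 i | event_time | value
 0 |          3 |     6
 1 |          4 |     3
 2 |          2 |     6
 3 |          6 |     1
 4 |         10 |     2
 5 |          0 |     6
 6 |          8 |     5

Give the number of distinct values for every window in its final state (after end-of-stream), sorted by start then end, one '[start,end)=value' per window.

[2,6)=2 [6,8)=1 [8,10)=1 [10,12)=1

i=0 t=3 v=6: → [3,5); WM=2
i=1 t=4 v=3: → [3,6); WM=3
i=2 t=2 v=6: → [2,6); WM=3
i=3 t=6 v=1: → [6,8); WM=5
i=4 t=10 v=2: → [10,12); WM=9
i=5 t=0 v=6: DROP (t<9-1); WM=9
i=6 t=8 v=5: → [8,10); WM=9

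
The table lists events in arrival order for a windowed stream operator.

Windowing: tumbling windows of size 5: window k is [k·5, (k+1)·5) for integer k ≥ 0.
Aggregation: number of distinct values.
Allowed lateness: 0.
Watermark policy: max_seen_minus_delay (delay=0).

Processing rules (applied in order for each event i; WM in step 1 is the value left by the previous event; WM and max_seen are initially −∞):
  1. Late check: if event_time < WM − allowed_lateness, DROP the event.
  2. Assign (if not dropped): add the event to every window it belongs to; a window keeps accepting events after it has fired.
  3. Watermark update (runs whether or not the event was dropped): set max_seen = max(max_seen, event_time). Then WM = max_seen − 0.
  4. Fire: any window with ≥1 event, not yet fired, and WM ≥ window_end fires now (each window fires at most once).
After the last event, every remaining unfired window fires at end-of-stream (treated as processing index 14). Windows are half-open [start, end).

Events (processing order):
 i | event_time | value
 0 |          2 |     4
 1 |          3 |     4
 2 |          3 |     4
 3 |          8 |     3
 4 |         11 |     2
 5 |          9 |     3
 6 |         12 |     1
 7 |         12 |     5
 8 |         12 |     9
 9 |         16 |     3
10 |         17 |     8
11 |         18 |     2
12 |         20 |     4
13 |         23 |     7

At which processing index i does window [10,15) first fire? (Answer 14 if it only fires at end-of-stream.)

9

i=0 t=2 v=4: → [0,5); WM=2
i=1 t=3 v=4: → [0,5); WM=3
i=2 t=3 v=4: → [0,5); WM=3
i=3 t=8 v=3: → [5,10); WM=8; [0,5) fires=1
i=4 t=11 v=2: → [10,15); WM=11; [5,10) fires=1
i=5 t=9 v=3: DROP (t<11-0); WM=11
i=6 t=12 v=1: → [10,15); WM=12
i=7 t=12 v=5: → [10,15); WM=12
i=8 t=12 v=9: → [10,15); WM=12
i=9 t=16 v=3: → [15,20); WM=16; [10,15) fires=4
i=10 t=17 v=8: → [15,20); WM=17
i=11 t=18 v=2: → [15,20); WM=18
i=12 t=20 v=4: → [20,25); WM=20; [15,20) fires=3
i=13 t=23 v=7: → [20,25); WM=23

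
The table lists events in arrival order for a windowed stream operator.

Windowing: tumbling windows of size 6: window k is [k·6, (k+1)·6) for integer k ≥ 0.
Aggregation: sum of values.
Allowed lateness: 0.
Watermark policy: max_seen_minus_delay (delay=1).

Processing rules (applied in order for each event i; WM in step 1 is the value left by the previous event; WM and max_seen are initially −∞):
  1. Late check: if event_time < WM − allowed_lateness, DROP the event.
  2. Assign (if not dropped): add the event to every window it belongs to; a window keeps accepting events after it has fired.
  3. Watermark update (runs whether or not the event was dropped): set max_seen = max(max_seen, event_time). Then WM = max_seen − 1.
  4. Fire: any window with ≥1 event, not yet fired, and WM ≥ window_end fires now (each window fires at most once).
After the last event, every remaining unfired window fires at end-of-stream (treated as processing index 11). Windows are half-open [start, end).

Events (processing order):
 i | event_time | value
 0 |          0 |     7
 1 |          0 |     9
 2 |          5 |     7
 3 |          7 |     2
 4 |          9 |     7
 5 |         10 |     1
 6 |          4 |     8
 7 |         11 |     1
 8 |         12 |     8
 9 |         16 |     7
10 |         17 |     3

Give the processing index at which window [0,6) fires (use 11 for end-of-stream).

i=0 t=0 v=7: → [0,6); WM=-1
i=1 t=0 v=9: → [0,6); WM=-1
i=2 t=5 v=7: → [0,6); WM=4
i=3 t=7 v=2: → [6,12); WM=6; [0,6) fires=23
i=4 t=9 v=7: → [6,12); WM=8
i=5 t=10 v=1: → [6,12); WM=9
i=6 t=4 v=8: DROP (t<9-0); WM=9
i=7 t=11 v=1: → [6,12); WM=10
i=8 t=12 v=8: → [12,18); WM=11
i=9 t=16 v=7: → [12,18); WM=15; [6,12) fires=11
i=10 t=17 v=3: → [12,18); WM=16

3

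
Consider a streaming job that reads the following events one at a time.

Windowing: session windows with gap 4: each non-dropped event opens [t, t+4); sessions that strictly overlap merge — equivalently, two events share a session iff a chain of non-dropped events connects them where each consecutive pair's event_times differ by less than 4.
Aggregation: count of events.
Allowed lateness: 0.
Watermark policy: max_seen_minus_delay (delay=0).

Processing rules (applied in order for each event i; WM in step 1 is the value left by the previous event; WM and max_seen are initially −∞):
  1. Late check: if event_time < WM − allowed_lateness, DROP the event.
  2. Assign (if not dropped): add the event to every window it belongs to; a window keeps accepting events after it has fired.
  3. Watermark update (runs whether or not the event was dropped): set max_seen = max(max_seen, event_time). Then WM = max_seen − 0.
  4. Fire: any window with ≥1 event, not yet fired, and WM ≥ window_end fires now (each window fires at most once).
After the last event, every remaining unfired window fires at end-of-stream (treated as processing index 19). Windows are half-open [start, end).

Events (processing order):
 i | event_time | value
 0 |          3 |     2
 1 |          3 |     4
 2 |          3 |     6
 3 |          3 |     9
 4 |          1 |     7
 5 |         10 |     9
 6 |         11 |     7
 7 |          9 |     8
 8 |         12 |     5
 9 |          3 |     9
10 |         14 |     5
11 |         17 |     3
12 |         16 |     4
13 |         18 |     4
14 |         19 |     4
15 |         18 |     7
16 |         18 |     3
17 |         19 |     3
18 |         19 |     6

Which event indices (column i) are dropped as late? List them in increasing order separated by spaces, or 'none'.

i=0 t=3 v=2: → [3,7); WM=3
i=1 t=3 v=4: → [3,7); WM=3
i=2 t=3 v=6: → [3,7); WM=3
i=3 t=3 v=9: → [3,7); WM=3
i=4 t=1 v=7: DROP (t<3-0); WM=3
i=5 t=10 v=9: → [10,14); WM=10
i=6 t=11 v=7: → [10,15); WM=11
i=7 t=9 v=8: DROP (t<11-0); WM=11
i=8 t=12 v=5: → [10,16); WM=12
i=9 t=3 v=9: DROP (t<12-0); WM=12
i=10 t=14 v=5: → [10,18); WM=14
i=11 t=17 v=3: → [10,21); WM=17
i=12 t=16 v=4: DROP (t<17-0); WM=17
i=13 t=18 v=4: → [10,22); WM=18
i=14 t=19 v=4: → [10,23); WM=19
i=15 t=18 v=7: DROP (t<19-0); WM=19
i=16 t=18 v=3: DROP (t<19-0); WM=19
i=17 t=19 v=3: → [10,23); WM=19
i=18 t=19 v=6: → [10,23); WM=19

4 7 9 12 15 16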